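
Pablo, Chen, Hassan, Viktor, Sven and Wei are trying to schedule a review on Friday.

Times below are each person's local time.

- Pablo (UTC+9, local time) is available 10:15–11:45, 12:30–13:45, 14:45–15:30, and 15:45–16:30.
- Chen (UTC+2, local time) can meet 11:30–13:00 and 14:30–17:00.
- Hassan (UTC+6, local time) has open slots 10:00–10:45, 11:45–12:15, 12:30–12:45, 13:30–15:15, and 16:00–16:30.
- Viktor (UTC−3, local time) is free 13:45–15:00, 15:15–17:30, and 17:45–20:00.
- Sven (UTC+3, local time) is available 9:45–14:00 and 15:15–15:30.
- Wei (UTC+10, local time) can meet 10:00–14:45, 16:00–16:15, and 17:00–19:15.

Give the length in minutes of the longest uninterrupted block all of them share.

0 minutes

Pablo → UTC: 01:15–02:45, 03:30–04:45, 05:45–06:30, 06:45–07:30.
Chen → UTC: 09:30–11:00, 12:30–15:00.
Hassan → UTC: 04:00–04:45, 05:45–06:15, 06:30–06:45, 07:30–09:15, 10:00–10:30.
Viktor → UTC: 16:45–18:00, 18:15–20:30, 20:45–23:00.
Sven → UTC: 06:45–11:00, 12:15–12:30.
Wei → UTC: 00:00–04:45, 06:00–06:15, 07:00–09:15.
Pablo ∩ Chen: (none).
Pablo ∩ Chen ∩ Hassan: (none).
Pablo ∩ Chen ∩ Hassan ∩ Viktor: (none).
Pablo ∩ Chen ∩ Hassan ∩ Viktor ∩ Sven: (none).
Pablo ∩ Chen ∩ Hassan ∩ Viktor ∩ Sven ∩ Wei: (none).
No common window.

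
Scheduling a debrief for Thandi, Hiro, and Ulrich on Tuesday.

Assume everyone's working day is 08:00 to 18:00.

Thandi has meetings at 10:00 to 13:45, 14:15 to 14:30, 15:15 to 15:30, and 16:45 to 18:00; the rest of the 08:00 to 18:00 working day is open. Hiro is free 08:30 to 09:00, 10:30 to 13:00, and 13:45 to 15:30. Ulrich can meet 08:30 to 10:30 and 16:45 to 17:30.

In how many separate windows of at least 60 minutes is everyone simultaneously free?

0

Thandi free within 08:00–18:00: 08:00–10:00, 13:45–14:15, 14:30–15:15, 15:30–16:45.
Thandi ∩ Hiro: 08:30–09:00, 13:45–14:15, 14:30–15:15.
Thandi ∩ Hiro ∩ Ulrich: 08:30–09:00.
Windows ≥ 60 min: (none).
That's 0 windows.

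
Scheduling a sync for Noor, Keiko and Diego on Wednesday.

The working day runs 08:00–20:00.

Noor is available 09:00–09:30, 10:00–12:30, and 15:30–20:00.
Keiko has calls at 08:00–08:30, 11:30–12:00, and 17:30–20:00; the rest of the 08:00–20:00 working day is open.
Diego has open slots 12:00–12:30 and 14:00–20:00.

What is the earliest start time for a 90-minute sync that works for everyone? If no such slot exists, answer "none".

Keiko free within 08:00–20:00: 08:30–11:30, 12:00–17:30.
Noor ∩ Keiko: 09:00–09:30, 10:00–11:30, 12:00–12:30, 15:30–17:30.
Noor ∩ Keiko ∩ Diego: 12:00–12:30, 15:30–17:30.
Windows ≥ 90 min: 15:30–17:30.
Earliest such window starts at 15:30.

15:30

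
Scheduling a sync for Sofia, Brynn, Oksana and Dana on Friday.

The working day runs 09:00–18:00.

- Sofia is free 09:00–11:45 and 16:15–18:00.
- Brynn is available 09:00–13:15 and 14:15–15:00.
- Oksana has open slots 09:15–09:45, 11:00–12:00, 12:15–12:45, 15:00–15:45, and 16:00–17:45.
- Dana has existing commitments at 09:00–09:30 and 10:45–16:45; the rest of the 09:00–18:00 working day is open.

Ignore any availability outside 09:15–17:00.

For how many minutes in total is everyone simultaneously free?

Dana free within 09:00–18:00: 09:30–10:45, 16:45–18:00.
Sofia ∩ Brynn: 09:00–11:45.
Sofia ∩ Brynn ∩ Oksana: 09:15–09:45, 11:00–11:45.
Sofia ∩ Brynn ∩ Oksana ∩ Dana: 09:30–09:45.
Restricted to 09:15–17:00: 09:30–09:45.
Total common minutes: 15.

15 minutes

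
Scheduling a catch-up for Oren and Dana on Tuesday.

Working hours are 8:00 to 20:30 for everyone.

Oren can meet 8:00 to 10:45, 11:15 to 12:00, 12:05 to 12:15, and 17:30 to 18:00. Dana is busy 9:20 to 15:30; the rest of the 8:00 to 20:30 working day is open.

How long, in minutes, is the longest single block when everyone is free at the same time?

80 minutes

Dana free within 08:00–20:30: 08:00–09:20, 15:30–20:30.
Oren ∩ Dana: 08:00–09:20, 17:30–18:00.
Common window lengths: 80, 30 min; longest is 80.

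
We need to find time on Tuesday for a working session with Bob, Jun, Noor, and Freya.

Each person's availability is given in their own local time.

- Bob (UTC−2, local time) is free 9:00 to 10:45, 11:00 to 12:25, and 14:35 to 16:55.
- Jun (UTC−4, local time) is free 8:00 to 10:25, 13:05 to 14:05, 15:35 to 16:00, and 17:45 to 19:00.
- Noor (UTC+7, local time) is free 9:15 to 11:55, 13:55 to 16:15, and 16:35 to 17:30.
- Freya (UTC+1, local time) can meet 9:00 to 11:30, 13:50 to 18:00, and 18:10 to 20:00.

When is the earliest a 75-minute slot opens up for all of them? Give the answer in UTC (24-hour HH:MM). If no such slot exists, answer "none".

none

Bob → UTC: 11:00–12:45, 13:00–14:25, 16:35–18:55.
Jun → UTC: 12:00–14:25, 17:05–18:05, 19:35–20:00, 21:45–23:00.
Noor → UTC: 02:15–04:55, 06:55–09:15, 09:35–10:30.
Freya → UTC: 08:00–10:30, 12:50–17:00, 17:10–19:00.
Bob ∩ Jun: 12:00–12:45, 13:00–14:25, 17:05–18:05.
Bob ∩ Jun ∩ Noor: (none).
Bob ∩ Jun ∩ Noor ∩ Freya: (none).
Windows ≥ 75 min: (none).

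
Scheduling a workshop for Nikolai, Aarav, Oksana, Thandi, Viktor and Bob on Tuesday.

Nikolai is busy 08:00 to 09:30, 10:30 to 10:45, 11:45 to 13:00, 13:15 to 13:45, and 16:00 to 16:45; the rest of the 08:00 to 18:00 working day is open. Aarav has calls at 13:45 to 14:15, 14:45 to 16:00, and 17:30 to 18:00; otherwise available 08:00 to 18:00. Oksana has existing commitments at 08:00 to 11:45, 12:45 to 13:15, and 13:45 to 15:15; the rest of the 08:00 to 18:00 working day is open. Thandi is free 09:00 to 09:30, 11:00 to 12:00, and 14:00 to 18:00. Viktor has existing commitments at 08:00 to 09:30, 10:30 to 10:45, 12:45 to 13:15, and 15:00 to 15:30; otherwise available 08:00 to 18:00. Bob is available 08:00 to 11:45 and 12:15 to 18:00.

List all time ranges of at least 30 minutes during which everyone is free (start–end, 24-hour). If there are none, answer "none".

Nikolai free within 08:00–18:00: 09:30–10:30, 10:45–11:45, 13:00–13:15, 13:45–16:00, 16:45–18:00.
Aarav free within 08:00–18:00: 08:00–13:45, 14:15–14:45, 16:00–17:30.
Oksana free within 08:00–18:00: 11:45–12:45, 13:15–13:45, 15:15–18:00.
Viktor free within 08:00–18:00: 09:30–10:30, 10:45–12:45, 13:15–15:00, 15:30–18:00.
Nikolai ∩ Aarav: 09:30–10:30, 10:45–11:45, 13:00–13:15, 14:15–14:45, 16:45–17:30.
Nikolai ∩ Aarav ∩ Oksana: 16:45–17:30.
Nikolai ∩ Aarav ∩ Oksana ∩ Thandi: 16:45–17:30.
Nikolai ∩ Aarav ∩ Oksana ∩ Thandi ∩ Viktor: 16:45–17:30.
Nikolai ∩ Aarav ∩ Oksana ∩ Thandi ∩ Viktor ∩ Bob: 16:45–17:30.
Windows ≥ 30 min: 16:45–17:30.

16:45–17:30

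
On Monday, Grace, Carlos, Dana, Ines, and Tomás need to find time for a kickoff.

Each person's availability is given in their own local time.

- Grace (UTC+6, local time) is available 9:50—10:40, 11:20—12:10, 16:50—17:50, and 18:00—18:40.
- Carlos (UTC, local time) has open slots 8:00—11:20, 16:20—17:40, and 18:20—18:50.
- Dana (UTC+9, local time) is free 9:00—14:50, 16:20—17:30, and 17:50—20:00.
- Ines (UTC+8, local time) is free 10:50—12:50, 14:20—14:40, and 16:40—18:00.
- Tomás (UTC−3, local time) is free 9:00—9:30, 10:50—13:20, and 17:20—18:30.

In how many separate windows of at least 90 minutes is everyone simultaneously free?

0

Grace → UTC: 03:50–04:40, 05:20–06:10, 10:50–11:50, 12:00–12:40.
Carlos → UTC: 08:00–11:20, 16:20–17:40, 18:20–18:50.
Dana → UTC: 00:00–05:50, 07:20–08:30, 08:50–11:00.
Ines → UTC: 02:50–04:50, 06:20–06:40, 08:40–10:00.
Tomás → UTC: 12:00–12:30, 13:50–16:20, 20:20–21:30.
Grace ∩ Carlos: 10:50–11:20.
Grace ∩ Carlos ∩ Dana: 10:50–11:00.
Grace ∩ Carlos ∩ Dana ∩ Ines: (none).
Grace ∩ Carlos ∩ Dana ∩ Ines ∩ Tomás: (none).
Windows ≥ 90 min: (none).
That's 0 windows.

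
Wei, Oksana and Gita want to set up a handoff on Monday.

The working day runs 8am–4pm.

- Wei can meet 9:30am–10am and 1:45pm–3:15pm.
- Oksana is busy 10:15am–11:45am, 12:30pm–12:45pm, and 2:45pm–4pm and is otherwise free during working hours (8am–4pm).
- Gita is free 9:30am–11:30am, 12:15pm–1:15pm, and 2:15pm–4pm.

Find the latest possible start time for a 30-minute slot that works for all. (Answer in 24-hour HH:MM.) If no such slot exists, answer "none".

Oksana free within 08:00–16:00: 08:00–10:15, 11:45–12:30, 12:45–14:45.
Wei ∩ Oksana: 09:30–10:00, 13:45–14:45.
Wei ∩ Oksana ∩ Gita: 09:30–10:00, 14:15–14:45.
Windows ≥ 30 min: 09:30–10:00, 14:15–14:45.
Latest start in the last window 14:15–14:45 is 14:45 − 30 min = 14:15.

14:15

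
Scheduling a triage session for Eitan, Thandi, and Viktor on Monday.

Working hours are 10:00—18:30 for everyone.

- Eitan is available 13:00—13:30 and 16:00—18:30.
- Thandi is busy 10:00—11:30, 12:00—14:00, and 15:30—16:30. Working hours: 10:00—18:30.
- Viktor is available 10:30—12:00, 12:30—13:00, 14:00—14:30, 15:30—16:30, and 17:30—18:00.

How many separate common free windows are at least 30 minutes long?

1

Thandi free within 10:00–18:30: 11:30–12:00, 14:00–15:30, 16:30–18:30.
Eitan ∩ Thandi: 16:30–18:30.
Eitan ∩ Thandi ∩ Viktor: 17:30–18:00.
Windows ≥ 30 min: 17:30–18:00.
That's 1 window.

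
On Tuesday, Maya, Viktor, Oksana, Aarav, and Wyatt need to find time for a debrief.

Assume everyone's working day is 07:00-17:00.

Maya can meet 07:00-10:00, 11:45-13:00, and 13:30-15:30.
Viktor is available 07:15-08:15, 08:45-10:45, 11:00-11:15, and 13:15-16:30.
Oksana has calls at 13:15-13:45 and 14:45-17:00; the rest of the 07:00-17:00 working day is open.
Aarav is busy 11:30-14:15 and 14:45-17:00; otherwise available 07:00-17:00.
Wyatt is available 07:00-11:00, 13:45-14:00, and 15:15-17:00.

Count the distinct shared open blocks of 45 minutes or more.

2

Oksana free within 07:00–17:00: 07:00–13:15, 13:45–14:45.
Aarav free within 07:00–17:00: 07:00–11:30, 14:15–14:45.
Maya ∩ Viktor: 07:15–08:15, 08:45–10:00, 13:30–15:30.
Maya ∩ Viktor ∩ Oksana: 07:15–08:15, 08:45–10:00, 13:45–14:45.
Maya ∩ Viktor ∩ Oksana ∩ Aarav: 07:15–08:15, 08:45–10:00, 14:15–14:45.
Maya ∩ Viktor ∩ Oksana ∩ Aarav ∩ Wyatt: 07:15–08:15, 08:45–10:00.
Windows ≥ 45 min: 07:15–08:15, 08:45–10:00.
That's 2 windows.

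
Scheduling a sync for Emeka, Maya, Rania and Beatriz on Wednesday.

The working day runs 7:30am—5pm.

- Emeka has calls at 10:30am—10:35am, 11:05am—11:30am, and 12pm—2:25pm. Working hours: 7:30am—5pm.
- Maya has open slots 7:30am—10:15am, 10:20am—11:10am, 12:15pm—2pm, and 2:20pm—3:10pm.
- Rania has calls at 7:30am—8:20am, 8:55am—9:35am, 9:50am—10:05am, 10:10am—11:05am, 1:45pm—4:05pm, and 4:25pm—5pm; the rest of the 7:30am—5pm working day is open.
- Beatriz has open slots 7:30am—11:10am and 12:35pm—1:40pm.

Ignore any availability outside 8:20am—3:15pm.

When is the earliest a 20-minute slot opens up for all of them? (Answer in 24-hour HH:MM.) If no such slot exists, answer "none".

08:20

Emeka free within 07:30–17:00: 07:30–10:30, 10:35–11:05, 11:30–12:00, 14:25–17:00.
Rania free within 07:30–17:00: 08:20–08:55, 09:35–09:50, 10:05–10:10, 11:05–13:45, 16:05–16:25.
Emeka ∩ Maya: 07:30–10:15, 10:20–10:30, 10:35–11:05, 14:25–15:10.
Emeka ∩ Maya ∩ Rania: 08:20–08:55, 09:35–09:50, 10:05–10:10.
Emeka ∩ Maya ∩ Rania ∩ Beatriz: 08:20–08:55, 09:35–09:50, 10:05–10:10.
Restricted to 08:20–15:15: 08:20–08:55, 09:35–09:50, 10:05–10:10.
Windows ≥ 20 min: 08:20–08:55.
Earliest such window starts at 08:20.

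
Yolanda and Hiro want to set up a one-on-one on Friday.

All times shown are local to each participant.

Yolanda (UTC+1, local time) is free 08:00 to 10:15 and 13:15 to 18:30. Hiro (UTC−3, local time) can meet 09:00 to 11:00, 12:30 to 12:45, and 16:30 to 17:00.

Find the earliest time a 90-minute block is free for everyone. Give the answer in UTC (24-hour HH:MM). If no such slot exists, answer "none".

12:15

Yolanda → UTC: 07:00–09:15, 12:15–17:30.
Hiro → UTC: 12:00–14:00, 15:30–15:45, 19:30–20:00.
Yolanda ∩ Hiro: 12:15–14:00, 15:30–15:45.
Windows ≥ 90 min: 12:15–14:00.
Earliest such window starts at 12:15.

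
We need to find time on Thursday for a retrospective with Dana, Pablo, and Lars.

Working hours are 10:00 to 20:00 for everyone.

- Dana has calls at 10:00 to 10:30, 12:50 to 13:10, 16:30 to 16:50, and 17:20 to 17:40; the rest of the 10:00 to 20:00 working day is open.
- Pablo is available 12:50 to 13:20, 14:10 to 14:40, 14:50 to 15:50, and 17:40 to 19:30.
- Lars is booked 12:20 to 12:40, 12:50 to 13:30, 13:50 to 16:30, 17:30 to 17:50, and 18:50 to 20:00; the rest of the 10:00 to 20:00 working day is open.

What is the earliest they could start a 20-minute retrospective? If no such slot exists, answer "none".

Dana free within 10:00–20:00: 10:30–12:50, 13:10–16:30, 16:50–17:20, 17:40–20:00.
Lars free within 10:00–20:00: 10:00–12:20, 12:40–12:50, 13:30–13:50, 16:30–17:30, 17:50–18:50.
Dana ∩ Pablo: 13:10–13:20, 14:10–14:40, 14:50–15:50, 17:40–19:30.
Dana ∩ Pablo ∩ Lars: 17:50–18:50.
Windows ≥ 20 min: 17:50–18:50.
Earliest such window starts at 17:50.

17:50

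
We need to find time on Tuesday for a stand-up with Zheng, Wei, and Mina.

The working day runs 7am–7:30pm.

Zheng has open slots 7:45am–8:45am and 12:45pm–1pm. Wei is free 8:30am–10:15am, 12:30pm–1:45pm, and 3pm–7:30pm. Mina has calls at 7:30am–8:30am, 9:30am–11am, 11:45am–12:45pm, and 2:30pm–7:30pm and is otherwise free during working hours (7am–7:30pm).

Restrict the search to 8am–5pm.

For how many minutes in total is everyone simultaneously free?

30 minutes

Mina free within 07:00–19:30: 07:00–07:30, 08:30–09:30, 11:00–11:45, 12:45–14:30.
Zheng ∩ Wei: 08:30–08:45, 12:45–13:00.
Zheng ∩ Wei ∩ Mina: 08:30–08:45, 12:45–13:00.
Restricted to 08:00–17:00: 08:30–08:45, 12:45–13:00.
Total common minutes: 15 + 15 = 30.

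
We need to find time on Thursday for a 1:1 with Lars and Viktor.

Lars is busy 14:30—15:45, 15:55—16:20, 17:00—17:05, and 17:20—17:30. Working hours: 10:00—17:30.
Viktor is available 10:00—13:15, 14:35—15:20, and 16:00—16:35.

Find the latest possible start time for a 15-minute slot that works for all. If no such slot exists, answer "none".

Lars free within 10:00–17:30: 10:00–14:30, 15:45–15:55, 16:20–17:00, 17:05–17:20.
Lars ∩ Viktor: 10:00–13:15, 16:20–16:35.
Windows ≥ 15 min: 10:00–13:15, 16:20–16:35.
Latest start in the last window 16:20–16:35 is 16:35 − 15 min = 16:20.

16:20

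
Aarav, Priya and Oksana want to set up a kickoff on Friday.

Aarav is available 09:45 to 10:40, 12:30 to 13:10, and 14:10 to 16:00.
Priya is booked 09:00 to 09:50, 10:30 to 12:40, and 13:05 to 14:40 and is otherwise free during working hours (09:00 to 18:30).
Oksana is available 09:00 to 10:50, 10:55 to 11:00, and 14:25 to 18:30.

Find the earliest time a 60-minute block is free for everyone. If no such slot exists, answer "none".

14:40

Priya free within 09:00–18:30: 09:50–10:30, 12:40–13:05, 14:40–18:30.
Aarav ∩ Priya: 09:50–10:30, 12:40–13:05, 14:40–16:00.
Aarav ∩ Priya ∩ Oksana: 09:50–10:30, 14:40–16:00.
Windows ≥ 60 min: 14:40–16:00.
Earliest such window starts at 14:40.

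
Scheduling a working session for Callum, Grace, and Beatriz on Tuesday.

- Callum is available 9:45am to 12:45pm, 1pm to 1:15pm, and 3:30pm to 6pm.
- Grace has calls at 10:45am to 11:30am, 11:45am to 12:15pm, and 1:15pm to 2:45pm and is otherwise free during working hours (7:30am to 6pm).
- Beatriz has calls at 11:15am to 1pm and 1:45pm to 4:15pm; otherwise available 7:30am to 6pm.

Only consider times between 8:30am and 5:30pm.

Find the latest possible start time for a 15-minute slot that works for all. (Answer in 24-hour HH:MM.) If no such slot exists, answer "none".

17:15

Grace free within 07:30–18:00: 07:30–10:45, 11:30–11:45, 12:15–13:15, 14:45–18:00.
Beatriz free within 07:30–18:00: 07:30–11:15, 13:00–13:45, 16:15–18:00.
Callum ∩ Grace: 09:45–10:45, 11:30–11:45, 12:15–12:45, 13:00–13:15, 15:30–18:00.
Callum ∩ Grace ∩ Beatriz: 09:45–10:45, 13:00–13:15, 16:15–18:00.
Restricted to 08:30–17:30: 09:45–10:45, 13:00–13:15, 16:15–17:30.
Windows ≥ 15 min: 09:45–10:45, 13:00–13:15, 16:15–17:30.
Latest start in the last window 16:15–17:30 is 17:30 − 15 min = 17:15.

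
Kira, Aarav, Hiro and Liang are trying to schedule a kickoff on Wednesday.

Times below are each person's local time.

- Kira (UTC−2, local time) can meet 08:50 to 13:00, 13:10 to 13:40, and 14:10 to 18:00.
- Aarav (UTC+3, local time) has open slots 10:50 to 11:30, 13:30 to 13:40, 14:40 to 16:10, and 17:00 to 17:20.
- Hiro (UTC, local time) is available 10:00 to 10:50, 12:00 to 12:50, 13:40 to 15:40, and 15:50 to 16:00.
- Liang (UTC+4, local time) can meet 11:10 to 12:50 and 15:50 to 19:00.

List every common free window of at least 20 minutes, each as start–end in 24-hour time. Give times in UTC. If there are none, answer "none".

12:00–12:50, 14:00–14:20

Kira → UTC: 10:50–15:00, 15:10–15:40, 16:10–20:00.
Aarav → UTC: 07:50–08:30, 10:30–10:40, 11:40–13:10, 14:00–14:20.
Hiro → UTC: 10:00–10:50, 12:00–12:50, 13:40–15:40, 15:50–16:00.
Liang → UTC: 07:10–08:50, 11:50–15:00.
Kira ∩ Aarav: 11:40–13:10, 14:00–14:20.
Kira ∩ Aarav ∩ Hiro: 12:00–12:50, 14:00–14:20.
Kira ∩ Aarav ∩ Hiro ∩ Liang: 12:00–12:50, 14:00–14:20.
Windows ≥ 20 min: 12:00–12:50, 14:00–14:20.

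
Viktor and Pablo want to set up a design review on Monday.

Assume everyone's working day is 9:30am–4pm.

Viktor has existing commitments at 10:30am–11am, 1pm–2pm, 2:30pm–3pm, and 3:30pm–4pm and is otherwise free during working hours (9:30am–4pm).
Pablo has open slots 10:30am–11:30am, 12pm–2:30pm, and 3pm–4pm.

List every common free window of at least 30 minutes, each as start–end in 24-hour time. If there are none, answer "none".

11:00–11:30, 12:00–13:00, 14:00–14:30, 15:00–15:30

Viktor free within 09:30–16:00: 09:30–10:30, 11:00–13:00, 14:00–14:30, 15:00–15:30.
Viktor ∩ Pablo: 11:00–11:30, 12:00–13:00, 14:00–14:30, 15:00–15:30.
Windows ≥ 30 min: 11:00–11:30, 12:00–13:00, 14:00–14:30, 15:00–15:30.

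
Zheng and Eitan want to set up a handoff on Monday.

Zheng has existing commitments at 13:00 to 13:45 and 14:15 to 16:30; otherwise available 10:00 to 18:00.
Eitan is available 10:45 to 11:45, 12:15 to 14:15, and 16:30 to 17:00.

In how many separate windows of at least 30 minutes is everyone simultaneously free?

4

Zheng free within 10:00–18:00: 10:00–13:00, 13:45–14:15, 16:30–18:00.
Zheng ∩ Eitan: 10:45–11:45, 12:15–13:00, 13:45–14:15, 16:30–17:00.
Windows ≥ 30 min: 10:45–11:45, 12:15–13:00, 13:45–14:15, 16:30–17:00.
That's 4 windows.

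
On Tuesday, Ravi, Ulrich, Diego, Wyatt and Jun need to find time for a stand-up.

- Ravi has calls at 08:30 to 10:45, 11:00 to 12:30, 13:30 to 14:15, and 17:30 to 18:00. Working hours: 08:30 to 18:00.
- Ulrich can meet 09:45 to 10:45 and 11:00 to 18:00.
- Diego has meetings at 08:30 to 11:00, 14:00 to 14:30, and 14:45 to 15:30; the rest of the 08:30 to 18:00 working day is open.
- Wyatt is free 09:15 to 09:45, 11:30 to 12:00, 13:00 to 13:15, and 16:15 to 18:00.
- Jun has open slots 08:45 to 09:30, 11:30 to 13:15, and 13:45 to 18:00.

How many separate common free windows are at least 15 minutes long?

2

Ravi free within 08:30–18:00: 10:45–11:00, 12:30–13:30, 14:15–17:30.
Diego free within 08:30–18:00: 11:00–14:00, 14:30–14:45, 15:30–18:00.
Ravi ∩ Ulrich: 12:30–13:30, 14:15–17:30.
Ravi ∩ Ulrich ∩ Diego: 12:30–13:30, 14:30–14:45, 15:30–17:30.
Ravi ∩ Ulrich ∩ Diego ∩ Wyatt: 13:00–13:15, 16:15–17:30.
Ravi ∩ Ulrich ∩ Diego ∩ Wyatt ∩ Jun: 13:00–13:15, 16:15–17:30.
Windows ≥ 15 min: 13:00–13:15, 16:15–17:30.
That's 2 windows.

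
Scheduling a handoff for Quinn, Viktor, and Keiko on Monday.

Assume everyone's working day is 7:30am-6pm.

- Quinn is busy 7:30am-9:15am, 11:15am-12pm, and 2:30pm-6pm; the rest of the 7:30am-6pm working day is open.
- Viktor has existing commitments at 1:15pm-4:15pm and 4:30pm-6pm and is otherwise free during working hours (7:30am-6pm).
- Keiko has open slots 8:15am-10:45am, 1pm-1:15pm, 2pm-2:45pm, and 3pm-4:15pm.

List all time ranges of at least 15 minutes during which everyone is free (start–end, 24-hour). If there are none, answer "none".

09:15–10:45, 13:00–13:15

Quinn free within 07:30–18:00: 09:15–11:15, 12:00–14:30.
Viktor free within 07:30–18:00: 07:30–13:15, 16:15–16:30.
Quinn ∩ Viktor: 09:15–11:15, 12:00–13:15.
Quinn ∩ Viktor ∩ Keiko: 09:15–10:45, 13:00–13:15.
Windows ≥ 15 min: 09:15–10:45, 13:00–13:15.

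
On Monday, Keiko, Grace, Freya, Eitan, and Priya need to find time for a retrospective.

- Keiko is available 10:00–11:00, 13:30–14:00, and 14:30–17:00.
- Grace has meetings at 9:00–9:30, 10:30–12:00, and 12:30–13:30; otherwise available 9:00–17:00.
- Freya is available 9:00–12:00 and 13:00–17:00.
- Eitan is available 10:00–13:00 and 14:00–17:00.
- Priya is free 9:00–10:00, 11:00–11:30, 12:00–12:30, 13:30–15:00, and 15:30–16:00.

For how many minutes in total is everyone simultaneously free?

Grace free within 09:00–17:00: 09:30–10:30, 12:00–12:30, 13:30–17:00.
Keiko ∩ Grace: 10:00–10:30, 13:30–14:00, 14:30–17:00.
Keiko ∩ Grace ∩ Freya: 10:00–10:30, 13:30–14:00, 14:30–17:00.
Keiko ∩ Grace ∩ Freya ∩ Eitan: 10:00–10:30, 14:30–17:00.
Keiko ∩ Grace ∩ Freya ∩ Eitan ∩ Priya: 14:30–15:00, 15:30–16:00.
Total common minutes: 30 + 30 = 60.

60 minutes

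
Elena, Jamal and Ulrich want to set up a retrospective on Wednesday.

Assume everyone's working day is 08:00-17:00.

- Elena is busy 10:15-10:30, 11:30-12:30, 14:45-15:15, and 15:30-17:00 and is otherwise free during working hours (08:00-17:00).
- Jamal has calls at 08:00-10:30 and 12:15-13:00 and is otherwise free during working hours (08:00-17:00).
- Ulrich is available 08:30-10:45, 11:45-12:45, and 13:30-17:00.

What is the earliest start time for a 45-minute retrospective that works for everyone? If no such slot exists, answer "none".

Elena free within 08:00–17:00: 08:00–10:15, 10:30–11:30, 12:30–14:45, 15:15–15:30.
Jamal free within 08:00–17:00: 10:30–12:15, 13:00–17:00.
Elena ∩ Jamal: 10:30–11:30, 13:00–14:45, 15:15–15:30.
Elena ∩ Jamal ∩ Ulrich: 10:30–10:45, 13:30–14:45, 15:15–15:30.
Windows ≥ 45 min: 13:30–14:45.
Earliest such window starts at 13:30.

13:30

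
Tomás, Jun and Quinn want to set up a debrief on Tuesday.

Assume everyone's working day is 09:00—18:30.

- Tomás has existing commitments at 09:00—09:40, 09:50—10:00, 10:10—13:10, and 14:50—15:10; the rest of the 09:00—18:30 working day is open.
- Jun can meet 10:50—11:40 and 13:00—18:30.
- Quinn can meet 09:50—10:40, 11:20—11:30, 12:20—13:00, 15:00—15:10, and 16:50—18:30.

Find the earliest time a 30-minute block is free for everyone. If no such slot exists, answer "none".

16:50

Tomás free within 09:00–18:30: 09:40–09:50, 10:00–10:10, 13:10–14:50, 15:10–18:30.
Tomás ∩ Jun: 13:10–14:50, 15:10–18:30.
Tomás ∩ Jun ∩ Quinn: 16:50–18:30.
Windows ≥ 30 min: 16:50–18:30.
Earliest such window starts at 16:50.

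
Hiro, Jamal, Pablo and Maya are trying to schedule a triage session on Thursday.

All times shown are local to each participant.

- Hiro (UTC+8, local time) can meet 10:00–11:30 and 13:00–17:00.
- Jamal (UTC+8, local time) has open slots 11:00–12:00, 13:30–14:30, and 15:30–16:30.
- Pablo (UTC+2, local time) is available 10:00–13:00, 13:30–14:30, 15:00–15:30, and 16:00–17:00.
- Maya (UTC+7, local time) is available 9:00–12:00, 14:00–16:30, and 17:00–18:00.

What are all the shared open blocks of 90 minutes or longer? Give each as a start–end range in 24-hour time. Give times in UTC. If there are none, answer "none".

Hiro → UTC: 02:00–03:30, 05:00–09:00.
Jamal → UTC: 03:00–04:00, 05:30–06:30, 07:30–08:30.
Pablo → UTC: 08:00–11:00, 11:30–12:30, 13:00–13:30, 14:00–15:00.
Maya → UTC: 02:00–05:00, 07:00–09:30, 10:00–11:00.
Hiro ∩ Jamal: 03:00–03:30, 05:30–06:30, 07:30–08:30.
Hiro ∩ Jamal ∩ Pablo: 08:00–08:30.
Hiro ∩ Jamal ∩ Pablo ∩ Maya: 08:00–08:30.
Windows ≥ 90 min: (none).

none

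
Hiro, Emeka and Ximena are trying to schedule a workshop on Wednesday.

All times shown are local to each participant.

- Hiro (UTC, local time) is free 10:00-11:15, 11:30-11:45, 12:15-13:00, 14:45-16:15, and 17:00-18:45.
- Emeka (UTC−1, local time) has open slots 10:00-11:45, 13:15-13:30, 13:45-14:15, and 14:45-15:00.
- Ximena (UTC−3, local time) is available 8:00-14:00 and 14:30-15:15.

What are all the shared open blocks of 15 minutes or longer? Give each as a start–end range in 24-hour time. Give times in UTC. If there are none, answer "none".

11:00–11:15, 11:30–11:45, 12:15–12:45, 14:45–15:15, 15:45–16:00

Hiro → UTC: 10:00–11:15, 11:30–11:45, 12:15–13:00, 14:45–16:15, 17:00–18:45.
Emeka → UTC: 11:00–12:45, 14:15–14:30, 14:45–15:15, 15:45–16:00.
Ximena → UTC: 11:00–17:00, 17:30–18:15.
Hiro ∩ Emeka: 11:00–11:15, 11:30–11:45, 12:15–12:45, 14:45–15:15, 15:45–16:00.
Hiro ∩ Emeka ∩ Ximena: 11:00–11:15, 11:30–11:45, 12:15–12:45, 14:45–15:15, 15:45–16:00.
Windows ≥ 15 min: 11:00–11:15, 11:30–11:45, 12:15–12:45, 14:45–15:15, 15:45–16:00.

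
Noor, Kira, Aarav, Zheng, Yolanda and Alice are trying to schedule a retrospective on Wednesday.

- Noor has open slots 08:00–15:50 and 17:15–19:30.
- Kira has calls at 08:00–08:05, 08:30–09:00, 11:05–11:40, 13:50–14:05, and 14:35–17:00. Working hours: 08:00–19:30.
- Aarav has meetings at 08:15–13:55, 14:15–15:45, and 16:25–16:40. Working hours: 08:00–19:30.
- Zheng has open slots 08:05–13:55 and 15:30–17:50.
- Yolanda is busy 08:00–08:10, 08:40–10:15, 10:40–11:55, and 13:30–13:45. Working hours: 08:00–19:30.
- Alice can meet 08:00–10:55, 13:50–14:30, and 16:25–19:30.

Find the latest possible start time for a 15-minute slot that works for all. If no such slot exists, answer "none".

17:35

Kira free within 08:00–19:30: 08:05–08:30, 09:00–11:05, 11:40–13:50, 14:05–14:35, 17:00–19:30.
Aarav free within 08:00–19:30: 08:00–08:15, 13:55–14:15, 15:45–16:25, 16:40–19:30.
Yolanda free within 08:00–19:30: 08:10–08:40, 10:15–10:40, 11:55–13:30, 13:45–19:30.
Noor ∩ Kira: 08:05–08:30, 09:00–11:05, 11:40–13:50, 14:05–14:35, 17:15–19:30.
Noor ∩ Kira ∩ Aarav: 08:05–08:15, 14:05–14:15, 17:15–19:30.
Noor ∩ Kira ∩ Aarav ∩ Zheng: 08:05–08:15, 17:15–17:50.
Noor ∩ Kira ∩ Aarav ∩ Zheng ∩ Yolanda: 08:10–08:15, 17:15–17:50.
Noor ∩ Kira ∩ Aarav ∩ Zheng ∩ Yolanda ∩ Alice: 08:10–08:15, 17:15–17:50.
Windows ≥ 15 min: 17:15–17:50.
Latest start in the last window 17:15–17:50 is 17:50 − 15 min = 17:35.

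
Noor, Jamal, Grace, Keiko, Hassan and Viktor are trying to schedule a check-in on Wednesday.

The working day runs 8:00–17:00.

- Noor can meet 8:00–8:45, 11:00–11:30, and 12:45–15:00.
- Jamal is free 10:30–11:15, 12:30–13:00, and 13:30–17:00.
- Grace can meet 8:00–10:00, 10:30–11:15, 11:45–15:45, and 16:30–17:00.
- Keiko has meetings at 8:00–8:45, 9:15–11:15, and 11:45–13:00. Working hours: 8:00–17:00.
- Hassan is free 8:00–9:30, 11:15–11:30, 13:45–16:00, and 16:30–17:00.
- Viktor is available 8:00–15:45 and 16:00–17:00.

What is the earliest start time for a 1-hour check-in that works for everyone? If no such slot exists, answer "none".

13:45

Keiko free within 08:00–17:00: 08:45–09:15, 11:15–11:45, 13:00–17:00.
Noor ∩ Jamal: 11:00–11:15, 12:45–13:00, 13:30–15:00.
Noor ∩ Jamal ∩ Grace: 11:00–11:15, 12:45–13:00, 13:30–15:00.
Noor ∩ Jamal ∩ Grace ∩ Keiko: 13:30–15:00.
Noor ∩ Jamal ∩ Grace ∩ Keiko ∩ Hassan: 13:45–15:00.
Noor ∩ Jamal ∩ Grace ∩ Keiko ∩ Hassan ∩ Viktor: 13:45–15:00.
Windows ≥ 60 min: 13:45–15:00.
Earliest such window starts at 13:45.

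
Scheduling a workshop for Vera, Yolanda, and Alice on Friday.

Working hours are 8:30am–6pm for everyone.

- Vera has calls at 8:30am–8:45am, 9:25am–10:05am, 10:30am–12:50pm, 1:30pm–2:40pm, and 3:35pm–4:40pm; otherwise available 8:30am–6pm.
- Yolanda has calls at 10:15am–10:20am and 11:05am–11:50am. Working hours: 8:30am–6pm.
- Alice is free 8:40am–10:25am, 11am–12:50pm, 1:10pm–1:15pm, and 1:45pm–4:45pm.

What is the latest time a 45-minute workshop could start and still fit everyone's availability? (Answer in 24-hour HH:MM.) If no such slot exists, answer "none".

Vera free within 08:30–18:00: 08:45–09:25, 10:05–10:30, 12:50–13:30, 14:40–15:35, 16:40–18:00.
Yolanda free within 08:30–18:00: 08:30–10:15, 10:20–11:05, 11:50–18:00.
Vera ∩ Yolanda: 08:45–09:25, 10:05–10:15, 10:20–10:30, 12:50–13:30, 14:40–15:35, 16:40–18:00.
Vera ∩ Yolanda ∩ Alice: 08:45–09:25, 10:05–10:15, 10:20–10:25, 13:10–13:15, 14:40–15:35, 16:40–16:45.
Windows ≥ 45 min: 14:40–15:35.
Latest start in the last window 14:40–15:35 is 15:35 − 45 min = 14:50.

14:50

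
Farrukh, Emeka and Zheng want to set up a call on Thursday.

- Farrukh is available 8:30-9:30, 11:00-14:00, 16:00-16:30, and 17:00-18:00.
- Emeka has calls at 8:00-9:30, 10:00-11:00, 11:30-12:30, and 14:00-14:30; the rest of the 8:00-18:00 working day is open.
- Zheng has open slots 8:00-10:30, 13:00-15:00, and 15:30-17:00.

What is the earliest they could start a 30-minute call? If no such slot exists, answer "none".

13:00

Emeka free within 08:00–18:00: 09:30–10:00, 11:00–11:30, 12:30–14:00, 14:30–18:00.
Farrukh ∩ Emeka: 11:00–11:30, 12:30–14:00, 16:00–16:30, 17:00–18:00.
Farrukh ∩ Emeka ∩ Zheng: 13:00–14:00, 16:00–16:30.
Windows ≥ 30 min: 13:00–14:00, 16:00–16:30.
Earliest such window starts at 13:00.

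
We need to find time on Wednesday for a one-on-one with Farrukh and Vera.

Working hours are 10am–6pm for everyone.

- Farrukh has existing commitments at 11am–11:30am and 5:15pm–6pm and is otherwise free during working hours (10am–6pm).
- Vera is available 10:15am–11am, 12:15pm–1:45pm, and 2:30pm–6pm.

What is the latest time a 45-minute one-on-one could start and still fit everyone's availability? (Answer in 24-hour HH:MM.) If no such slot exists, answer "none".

Farrukh free within 10:00–18:00: 10:00–11:00, 11:30–17:15.
Farrukh ∩ Vera: 10:15–11:00, 12:15–13:45, 14:30–17:15.
Windows ≥ 45 min: 10:15–11:00, 12:15–13:45, 14:30–17:15.
Latest start in the last window 14:30–17:15 is 17:15 − 45 min = 16:30.

16:30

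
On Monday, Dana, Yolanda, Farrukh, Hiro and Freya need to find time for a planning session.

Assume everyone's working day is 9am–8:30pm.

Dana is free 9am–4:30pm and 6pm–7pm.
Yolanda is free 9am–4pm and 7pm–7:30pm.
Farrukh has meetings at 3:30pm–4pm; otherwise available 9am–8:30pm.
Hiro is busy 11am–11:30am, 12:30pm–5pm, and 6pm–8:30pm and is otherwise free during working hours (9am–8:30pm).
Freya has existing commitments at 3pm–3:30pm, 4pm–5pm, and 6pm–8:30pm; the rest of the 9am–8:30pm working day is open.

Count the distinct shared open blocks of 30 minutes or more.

2

Farrukh free within 09:00–20:30: 09:00–15:30, 16:00–20:30.
Hiro free within 09:00–20:30: 09:00–11:00, 11:30–12:30, 17:00–18:00.
Freya free within 09:00–20:30: 09:00–15:00, 15:30–16:00, 17:00–18:00.
Dana ∩ Yolanda: 09:00–16:00.
Dana ∩ Yolanda ∩ Farrukh: 09:00–15:30.
Dana ∩ Yolanda ∩ Farrukh ∩ Hiro: 09:00–11:00, 11:30–12:30.
Dana ∩ Yolanda ∩ Farrukh ∩ Hiro ∩ Freya: 09:00–11:00, 11:30–12:30.
Windows ≥ 30 min: 09:00–11:00, 11:30–12:30.
That's 2 windows.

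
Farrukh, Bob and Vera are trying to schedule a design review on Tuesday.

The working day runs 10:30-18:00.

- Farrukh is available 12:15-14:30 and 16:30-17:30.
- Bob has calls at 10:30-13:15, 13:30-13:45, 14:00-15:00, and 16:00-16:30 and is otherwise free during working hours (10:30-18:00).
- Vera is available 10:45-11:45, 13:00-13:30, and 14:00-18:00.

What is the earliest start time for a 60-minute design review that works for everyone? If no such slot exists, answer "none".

Bob free within 10:30–18:00: 13:15–13:30, 13:45–14:00, 15:00–16:00, 16:30–18:00.
Farrukh ∩ Bob: 13:15–13:30, 13:45–14:00, 16:30–17:30.
Farrukh ∩ Bob ∩ Vera: 13:15–13:30, 16:30–17:30.
Windows ≥ 60 min: 16:30–17:30.
Earliest such window starts at 16:30.

16:30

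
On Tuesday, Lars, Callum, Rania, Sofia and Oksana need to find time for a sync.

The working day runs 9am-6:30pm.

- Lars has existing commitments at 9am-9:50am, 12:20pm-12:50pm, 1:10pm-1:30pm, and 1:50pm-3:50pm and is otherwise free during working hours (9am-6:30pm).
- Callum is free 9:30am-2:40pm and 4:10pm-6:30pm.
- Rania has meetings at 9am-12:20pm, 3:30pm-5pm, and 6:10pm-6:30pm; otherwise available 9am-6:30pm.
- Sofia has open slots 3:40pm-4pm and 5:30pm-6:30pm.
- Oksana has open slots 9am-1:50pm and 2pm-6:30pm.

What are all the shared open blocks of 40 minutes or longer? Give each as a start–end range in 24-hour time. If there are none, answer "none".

Lars free within 09:00–18:30: 09:50–12:20, 12:50–13:10, 13:30–13:50, 15:50–18:30.
Rania free within 09:00–18:30: 12:20–15:30, 17:00–18:10.
Lars ∩ Callum: 09:50–12:20, 12:50–13:10, 13:30–13:50, 16:10–18:30.
Lars ∩ Callum ∩ Rania: 12:50–13:10, 13:30–13:50, 17:00–18:10.
Lars ∩ Callum ∩ Rania ∩ Sofia: 17:30–18:10.
Lars ∩ Callum ∩ Rania ∩ Sofia ∩ Oksana: 17:30–18:10.
Windows ≥ 40 min: 17:30–18:10.

17:30–18:10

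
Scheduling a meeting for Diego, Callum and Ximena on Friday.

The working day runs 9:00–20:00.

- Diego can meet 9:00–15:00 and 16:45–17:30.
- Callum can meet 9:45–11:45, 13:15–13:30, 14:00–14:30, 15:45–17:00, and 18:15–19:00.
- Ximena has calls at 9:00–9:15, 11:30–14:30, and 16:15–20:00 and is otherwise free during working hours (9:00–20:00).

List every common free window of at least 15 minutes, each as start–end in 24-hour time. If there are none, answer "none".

09:45–11:30

Ximena free within 09:00–20:00: 09:15–11:30, 14:30–16:15.
Diego ∩ Callum: 09:45–11:45, 13:15–13:30, 14:00–14:30, 16:45–17:00.
Diego ∩ Callum ∩ Ximena: 09:45–11:30.
Windows ≥ 15 min: 09:45–11:30.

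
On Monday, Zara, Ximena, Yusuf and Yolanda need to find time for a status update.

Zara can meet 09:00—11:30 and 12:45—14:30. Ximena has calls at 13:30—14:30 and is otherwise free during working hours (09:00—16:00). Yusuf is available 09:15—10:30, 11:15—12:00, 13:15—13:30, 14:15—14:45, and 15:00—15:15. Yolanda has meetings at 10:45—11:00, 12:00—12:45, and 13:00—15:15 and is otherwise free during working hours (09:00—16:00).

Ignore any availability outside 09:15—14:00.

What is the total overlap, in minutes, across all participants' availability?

90 minutes

Ximena free within 09:00–16:00: 09:00–13:30, 14:30–16:00.
Yolanda free within 09:00–16:00: 09:00–10:45, 11:00–12:00, 12:45–13:00, 15:15–16:00.
Zara ∩ Ximena: 09:00–11:30, 12:45–13:30.
Zara ∩ Ximena ∩ Yusuf: 09:15–10:30, 11:15–11:30, 13:15–13:30.
Zara ∩ Ximena ∩ Yusuf ∩ Yolanda: 09:15–10:30, 11:15–11:30.
Restricted to 09:15–14:00: 09:15–10:30, 11:15–11:30.
Total common minutes: 75 + 15 = 90.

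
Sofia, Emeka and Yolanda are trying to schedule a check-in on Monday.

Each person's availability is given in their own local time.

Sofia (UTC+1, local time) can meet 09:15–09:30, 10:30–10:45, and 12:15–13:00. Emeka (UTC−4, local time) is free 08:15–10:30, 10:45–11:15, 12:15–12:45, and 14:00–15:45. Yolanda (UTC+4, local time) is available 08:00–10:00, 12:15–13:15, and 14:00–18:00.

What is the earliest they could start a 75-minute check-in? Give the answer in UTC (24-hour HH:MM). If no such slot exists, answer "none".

none

Sofia → UTC: 08:15–08:30, 09:30–09:45, 11:15–12:00.
Emeka → UTC: 12:15–14:30, 14:45–15:15, 16:15–16:45, 18:00–19:45.
Yolanda → UTC: 04:00–06:00, 08:15–09:15, 10:00–14:00.
Sofia ∩ Emeka: (none).
Sofia ∩ Emeka ∩ Yolanda: (none).
Windows ≥ 75 min: (none).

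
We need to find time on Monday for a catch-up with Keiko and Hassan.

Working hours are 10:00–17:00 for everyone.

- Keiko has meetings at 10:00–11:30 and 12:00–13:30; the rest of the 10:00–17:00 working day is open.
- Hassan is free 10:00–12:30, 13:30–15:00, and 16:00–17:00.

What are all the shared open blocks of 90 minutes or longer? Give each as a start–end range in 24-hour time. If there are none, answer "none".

Keiko free within 10:00–17:00: 11:30–12:00, 13:30–17:00.
Keiko ∩ Hassan: 11:30–12:00, 13:30–15:00, 16:00–17:00.
Windows ≥ 90 min: 13:30–15:00.

13:30–15:00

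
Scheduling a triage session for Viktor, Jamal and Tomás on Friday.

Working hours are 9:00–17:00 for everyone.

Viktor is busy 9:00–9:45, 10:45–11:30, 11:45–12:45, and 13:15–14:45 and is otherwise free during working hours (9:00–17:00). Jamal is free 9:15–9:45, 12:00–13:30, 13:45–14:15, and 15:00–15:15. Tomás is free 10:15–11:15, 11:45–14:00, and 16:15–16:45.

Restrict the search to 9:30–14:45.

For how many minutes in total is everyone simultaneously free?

30 minutes

Viktor free within 09:00–17:00: 09:45–10:45, 11:30–11:45, 12:45–13:15, 14:45–17:00.
Viktor ∩ Jamal: 12:45–13:15, 15:00–15:15.
Viktor ∩ Jamal ∩ Tomás: 12:45–13:15.
Restricted to 09:30–14:45: 12:45–13:15.
Total common minutes: 30.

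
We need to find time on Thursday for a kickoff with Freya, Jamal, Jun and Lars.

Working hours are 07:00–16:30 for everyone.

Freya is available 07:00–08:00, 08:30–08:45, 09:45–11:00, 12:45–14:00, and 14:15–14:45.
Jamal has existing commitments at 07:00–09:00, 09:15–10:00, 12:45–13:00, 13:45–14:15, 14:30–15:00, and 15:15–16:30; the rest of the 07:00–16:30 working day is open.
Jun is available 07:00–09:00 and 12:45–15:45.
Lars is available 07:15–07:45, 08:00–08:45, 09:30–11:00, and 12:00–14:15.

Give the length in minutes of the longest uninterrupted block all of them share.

45 minutes

Jamal free within 07:00–16:30: 09:00–09:15, 10:00–12:45, 13:00–13:45, 14:15–14:30, 15:00–15:15.
Freya ∩ Jamal: 10:00–11:00, 13:00–13:45, 14:15–14:30.
Freya ∩ Jamal ∩ Jun: 13:00–13:45, 14:15–14:30.
Freya ∩ Jamal ∩ Jun ∩ Lars: 13:00–13:45.
Single common window of 45 minutes.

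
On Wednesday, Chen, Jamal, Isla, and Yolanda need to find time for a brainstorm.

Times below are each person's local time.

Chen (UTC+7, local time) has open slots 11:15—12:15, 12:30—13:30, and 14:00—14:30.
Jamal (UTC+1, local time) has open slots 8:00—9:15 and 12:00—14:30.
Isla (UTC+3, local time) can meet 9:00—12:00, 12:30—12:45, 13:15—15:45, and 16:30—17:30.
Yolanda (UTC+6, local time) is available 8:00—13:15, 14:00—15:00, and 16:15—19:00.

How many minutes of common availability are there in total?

Chen → UTC: 04:15–05:15, 05:30–06:30, 07:00–07:30.
Jamal → UTC: 07:00–08:15, 11:00–13:30.
Isla → UTC: 06:00–09:00, 09:30–09:45, 10:15–12:45, 13:30–14:30.
Yolanda → UTC: 02:00–07:15, 08:00–09:00, 10:15–13:00.
Chen ∩ Jamal: 07:00–07:30.
Chen ∩ Jamal ∩ Isla: 07:00–07:30.
Chen ∩ Jamal ∩ Isla ∩ Yolanda: 07:00–07:15.
Total common minutes: 15.

15 minutes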